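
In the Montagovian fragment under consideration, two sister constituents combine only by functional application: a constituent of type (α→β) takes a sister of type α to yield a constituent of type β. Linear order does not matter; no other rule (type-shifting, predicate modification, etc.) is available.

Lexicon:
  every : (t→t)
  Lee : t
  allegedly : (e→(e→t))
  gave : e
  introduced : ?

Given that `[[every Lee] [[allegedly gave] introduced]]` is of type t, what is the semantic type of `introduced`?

((e→t)→(t→t))

[[every Lee] [[allegedly gave] introduced]] must have type t. The sister [every Lee] has type t; that is not a function onto t, so [[allegedly gave] introduced] must be the functor, of type (t→t).
[[allegedly gave] introduced] must have type (t→t). The sister [allegedly gave] has type (e→t); that is not a function onto (t→t), so introduced must be the functor, of type ((e→t)→(t→t)).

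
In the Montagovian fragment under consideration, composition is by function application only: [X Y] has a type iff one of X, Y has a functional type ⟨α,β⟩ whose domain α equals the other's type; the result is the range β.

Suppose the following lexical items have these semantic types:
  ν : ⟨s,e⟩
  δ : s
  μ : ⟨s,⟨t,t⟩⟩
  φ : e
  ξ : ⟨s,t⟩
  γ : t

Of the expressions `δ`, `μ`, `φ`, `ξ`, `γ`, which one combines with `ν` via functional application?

δ — combines: ν : ⟨s,e⟩ takes δ : s as argument, giving e.
μ : ⟨s,⟨t,t⟩⟩ — does not combine with ν.
φ : e — does not combine with ν.
ξ : ⟨s,t⟩ — does not combine with ν.
γ : t — does not combine with ν.

δ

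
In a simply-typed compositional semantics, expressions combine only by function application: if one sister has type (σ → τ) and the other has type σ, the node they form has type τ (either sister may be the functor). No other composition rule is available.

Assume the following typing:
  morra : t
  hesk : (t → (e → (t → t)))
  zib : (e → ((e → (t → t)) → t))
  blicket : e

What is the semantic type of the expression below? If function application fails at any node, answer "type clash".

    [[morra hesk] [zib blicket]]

[morra hesk]: functor hesk : (t → (e → (t → t))), argument morra : t; result (e → (t → t)).
[zib blicket]: functor zib : (e → ((e → (t → t)) → t)), argument blicket : e; result ((e → (t → t)) → t).
[[morra hesk] [zib blicket]]: functor [zib blicket] : ((e → (t → t)) → t), argument [morra hesk] : (e → (t → t)); result t.

t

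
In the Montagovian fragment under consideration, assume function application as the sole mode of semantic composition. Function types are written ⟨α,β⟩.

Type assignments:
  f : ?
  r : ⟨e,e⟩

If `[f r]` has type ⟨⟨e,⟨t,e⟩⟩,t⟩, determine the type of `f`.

⟨⟨e,e⟩,⟨⟨e,⟨t,e⟩⟩,t⟩⟩

At [f r] (required: ⟨⟨e,⟨t,e⟩⟩,t⟩): r is ⟨e,e⟩, which is not a function with range ⟨⟨e,⟨t,e⟩⟩,t⟩; hence f is the functor — type ⟨⟨e,e⟩,⟨⟨e,⟨t,e⟩⟩,t⟩⟩.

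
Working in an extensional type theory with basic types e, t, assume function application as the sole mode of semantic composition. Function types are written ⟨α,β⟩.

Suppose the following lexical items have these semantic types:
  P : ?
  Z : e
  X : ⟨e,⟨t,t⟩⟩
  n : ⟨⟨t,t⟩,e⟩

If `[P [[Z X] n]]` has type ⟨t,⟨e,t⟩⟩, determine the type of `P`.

[P [[Z X] n]] must have type ⟨t,⟨e,t⟩⟩. The sister [[Z X] n] has type e; that is not a function onto ⟨t,⟨e,t⟩⟩, so P must be the functor, of type ⟨e,⟨t,⟨e,t⟩⟩⟩.

⟨e,⟨t,⟨e,t⟩⟩⟩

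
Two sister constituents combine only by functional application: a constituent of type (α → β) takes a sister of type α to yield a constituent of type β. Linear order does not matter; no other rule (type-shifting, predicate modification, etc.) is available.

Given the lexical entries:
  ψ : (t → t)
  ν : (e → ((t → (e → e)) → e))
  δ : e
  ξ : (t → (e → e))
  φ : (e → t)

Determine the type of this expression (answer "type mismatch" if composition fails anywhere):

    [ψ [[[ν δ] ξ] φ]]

t

[ν δ]: ν is (e → ((t → (e → e)) → e)), δ is e; result ((t → (e → e)) → e).
[[ν δ] ξ]: [ν δ] is ((t → (e → e)) → e), ξ is (t → (e → e)); result e.
[[[ν δ] ξ] φ]: φ is (e → t), [[ν δ] ξ] is e; result t.
[ψ [[[ν δ] ξ] φ]]: ψ is (t → t), [[[ν δ] ξ] φ] is t; result t.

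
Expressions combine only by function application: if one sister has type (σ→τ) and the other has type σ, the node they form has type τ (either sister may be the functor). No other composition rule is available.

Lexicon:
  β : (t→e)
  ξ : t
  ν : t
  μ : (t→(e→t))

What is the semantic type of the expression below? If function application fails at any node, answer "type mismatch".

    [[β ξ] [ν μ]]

t

[β ξ]: (t→e) applied to t yields e.
[ν μ]: (t→(e→t)) applied to t yields (e→t).
[[β ξ] [ν μ]]: (e→t) applied to e yields t.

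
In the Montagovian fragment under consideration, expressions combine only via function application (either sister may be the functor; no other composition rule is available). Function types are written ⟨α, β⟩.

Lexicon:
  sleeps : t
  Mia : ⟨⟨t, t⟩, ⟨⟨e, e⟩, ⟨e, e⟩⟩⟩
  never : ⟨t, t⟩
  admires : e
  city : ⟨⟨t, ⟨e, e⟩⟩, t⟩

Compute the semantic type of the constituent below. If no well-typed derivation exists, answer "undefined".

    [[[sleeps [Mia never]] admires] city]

undefined

[Mia never]: Mia is ⟨⟨t, t⟩, ⟨⟨e, e⟩, ⟨e, e⟩⟩⟩, never is ⟨t, t⟩; result ⟨⟨e, e⟩, ⟨e, e⟩⟩.
[sleeps [Mia never]]: t with ⟨⟨e, e⟩, ⟨e, e⟩⟩ — neither is a function whose domain matches the other; composition fails here.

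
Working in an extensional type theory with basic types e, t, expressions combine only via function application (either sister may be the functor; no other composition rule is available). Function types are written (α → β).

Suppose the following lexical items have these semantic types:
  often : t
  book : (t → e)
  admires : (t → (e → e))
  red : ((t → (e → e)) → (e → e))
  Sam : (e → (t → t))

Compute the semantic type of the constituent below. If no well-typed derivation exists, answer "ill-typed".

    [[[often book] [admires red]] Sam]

[often book] — book of type (t → e) combines with often of type t: type e.
[admires red] — red of type ((t → (e → e)) → (e → e)) combines with admires of type (t → (e → e)): type (e → e).
[[often book] [admires red]] — [admires red] of type (e → e) combines with [often book] of type e: type e.
[[[often book] [admires red]] Sam] — Sam of type (e → (t → t)) combines with [[often book] [admires red]] of type e: type (t → t).

(t → t)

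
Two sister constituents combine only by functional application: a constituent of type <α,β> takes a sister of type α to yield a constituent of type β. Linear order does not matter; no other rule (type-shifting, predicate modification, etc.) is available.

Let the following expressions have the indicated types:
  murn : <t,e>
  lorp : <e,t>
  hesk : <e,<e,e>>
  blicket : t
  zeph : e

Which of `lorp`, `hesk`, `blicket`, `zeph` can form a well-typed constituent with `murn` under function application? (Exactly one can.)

blicket

lorp : <e,t> — no; murn wants t, and lorp wants e.
hesk : <e,<e,e>> — no; murn wants t, and hesk wants e.
blicket — combines: murn : <t,e> takes blicket : t as argument, giving e.
zeph : e — no; murn wants t, and zeph wants nothing (atomic).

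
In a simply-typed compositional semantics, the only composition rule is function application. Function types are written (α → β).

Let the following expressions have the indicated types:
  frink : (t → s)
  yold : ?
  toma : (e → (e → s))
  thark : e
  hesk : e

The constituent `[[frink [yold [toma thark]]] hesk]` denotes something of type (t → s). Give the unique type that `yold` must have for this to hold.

For [[frink [yold [toma thark]]] hesk] to have type (t → s) with hesk of type e, [frink [yold [toma thark]]] must be the function: [frink [yold [toma thark]]] : (e → (t → s)).
For [frink [yold [toma thark]]] to have type (e → (t → s)) with frink of type (t → s), [yold [toma thark]] must be the function: [yold [toma thark]] : ((t → s) → (e → (t → s))).
For [yold [toma thark]] to have type ((t → s) → (e → (t → s))) with [toma thark] of type (e → s), yold must be the function: yold : ((e → s) → ((t → s) → (e → (t → s)))).

((e → s) → ((t → s) → (e → (t → s))))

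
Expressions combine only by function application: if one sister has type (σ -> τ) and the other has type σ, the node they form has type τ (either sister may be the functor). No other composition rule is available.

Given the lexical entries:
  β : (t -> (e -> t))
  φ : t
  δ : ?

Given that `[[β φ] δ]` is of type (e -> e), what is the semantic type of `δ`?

At [[β φ] δ] (required: (e -> e)): [β φ] is (e -> t), which is not a function with range (e -> e); hence δ is the functor — type ((e -> t) -> (e -> e)).

((e -> t) -> (e -> e))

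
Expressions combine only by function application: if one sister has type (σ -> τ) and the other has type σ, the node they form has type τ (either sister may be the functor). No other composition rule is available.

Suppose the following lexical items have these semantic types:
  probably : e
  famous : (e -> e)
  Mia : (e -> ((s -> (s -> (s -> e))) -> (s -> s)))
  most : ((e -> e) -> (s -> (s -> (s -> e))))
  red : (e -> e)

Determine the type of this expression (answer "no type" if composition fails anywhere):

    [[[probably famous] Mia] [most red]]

(s -> s)

[probably famous]: (e -> e) applied to e yields e.
[[probably famous] Mia]: (e -> ((s -> (s -> (s -> e))) -> (s -> s))) applied to e yields ((s -> (s -> (s -> e))) -> (s -> s)).
[most red]: ((e -> e) -> (s -> (s -> (s -> e)))) applied to (e -> e) yields (s -> (s -> (s -> e))).
[[[probably famous] Mia] [most red]]: ((s -> (s -> (s -> e))) -> (s -> s)) applied to (s -> (s -> (s -> e))) yields (s -> s).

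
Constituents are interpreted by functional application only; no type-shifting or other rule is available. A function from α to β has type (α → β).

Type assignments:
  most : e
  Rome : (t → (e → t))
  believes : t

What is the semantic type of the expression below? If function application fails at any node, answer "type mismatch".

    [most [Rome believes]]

At [Rome believes], Rome : (t → (e → t)) takes believes : t, giving (e → t).
At [most [Rome believes]], [Rome believes] : (e → t) takes most : e, giving t.

t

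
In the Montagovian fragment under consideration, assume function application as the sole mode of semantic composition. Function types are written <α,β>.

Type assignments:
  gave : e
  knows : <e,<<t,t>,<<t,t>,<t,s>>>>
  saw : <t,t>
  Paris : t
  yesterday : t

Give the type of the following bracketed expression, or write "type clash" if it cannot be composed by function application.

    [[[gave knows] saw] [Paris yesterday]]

[gave knows]: <e,<<t,t>,<<t,t>,<t,s>>>> applied to e yields <<t,t>,<<t,t>,<t,s>>>.
[[gave knows] saw]: <<t,t>,<<t,t>,<t,s>>> applied to <t,t> yields <<t,t>,<t,s>>.
[Paris yesterday]: t with t — neither is a function whose domain matches the other; composition fails here.

type clash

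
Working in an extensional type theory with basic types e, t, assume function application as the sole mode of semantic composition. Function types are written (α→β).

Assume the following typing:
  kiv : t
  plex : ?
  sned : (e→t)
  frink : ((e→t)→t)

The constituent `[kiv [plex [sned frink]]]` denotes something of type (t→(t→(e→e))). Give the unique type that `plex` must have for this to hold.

(t→(t→(t→(t→(e→e)))))

At [kiv [plex [sned frink]]] (required: (t→(t→(e→e)))): kiv is t, which is not a function with range (t→(t→(e→e))); hence [plex [sned frink]] is the functor — type (t→(t→(t→(e→e)))).
At [plex [sned frink]] (required: (t→(t→(t→(e→e))))): [sned frink] is t, which is not a function with range (t→(t→(t→(e→e)))); hence plex is the functor — type (t→(t→(t→(t→(e→e))))).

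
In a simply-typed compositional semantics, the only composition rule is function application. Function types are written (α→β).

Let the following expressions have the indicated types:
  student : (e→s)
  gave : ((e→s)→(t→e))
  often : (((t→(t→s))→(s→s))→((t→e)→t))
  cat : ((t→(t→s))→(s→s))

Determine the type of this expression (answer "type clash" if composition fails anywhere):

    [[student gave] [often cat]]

[student gave]: gave is ((e→s)→(t→e)), student is (e→s); result (t→e).
[often cat]: often is (((t→(t→s))→(s→s))→((t→e)→t)), cat is ((t→(t→s))→(s→s)); result ((t→e)→t).
[[student gave] [often cat]]: [often cat] is ((t→e)→t), [student gave] is (t→e); result t.

t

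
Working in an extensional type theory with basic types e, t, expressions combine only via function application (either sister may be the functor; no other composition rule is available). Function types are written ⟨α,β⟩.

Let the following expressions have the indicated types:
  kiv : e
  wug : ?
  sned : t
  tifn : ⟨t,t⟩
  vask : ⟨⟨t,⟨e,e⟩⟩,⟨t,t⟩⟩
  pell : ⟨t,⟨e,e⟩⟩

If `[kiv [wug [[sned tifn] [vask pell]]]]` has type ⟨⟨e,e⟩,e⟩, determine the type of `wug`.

[kiv [wug [[sned tifn] [vask pell]]]] must have type ⟨⟨e,e⟩,e⟩. The sister kiv has type e; that is not a function onto ⟨⟨e,e⟩,e⟩, so [wug [[sned tifn] [vask pell]]] must be the functor, of type ⟨e,⟨⟨e,e⟩,e⟩⟩.
[wug [[sned tifn] [vask pell]]] must have type ⟨e,⟨⟨e,e⟩,e⟩⟩. The sister [[sned tifn] [vask pell]] has type t; that is not a function onto ⟨e,⟨⟨e,e⟩,e⟩⟩, so wug must be the functor, of type ⟨t,⟨e,⟨⟨e,e⟩,e⟩⟩⟩.

⟨t,⟨e,⟨⟨e,e⟩,e⟩⟩⟩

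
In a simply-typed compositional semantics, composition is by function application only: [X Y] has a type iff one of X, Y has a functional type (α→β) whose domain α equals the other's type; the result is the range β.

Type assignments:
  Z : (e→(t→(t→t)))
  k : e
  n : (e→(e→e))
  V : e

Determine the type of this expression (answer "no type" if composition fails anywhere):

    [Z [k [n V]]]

(t→(t→t))

[n V]: functor n : (e→(e→e)), argument V : e; result (e→e).
[k [n V]]: functor [n V] : (e→e), argument k : e; result e.
[Z [k [n V]]]: functor Z : (e→(t→(t→t))), argument [k [n V]] : e; result (t→(t→t)).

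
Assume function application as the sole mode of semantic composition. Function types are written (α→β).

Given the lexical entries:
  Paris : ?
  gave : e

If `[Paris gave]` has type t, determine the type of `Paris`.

(e→t)

[Paris gave] is required to be t. gave : e cannot yield t as functor, so Paris : (e→t).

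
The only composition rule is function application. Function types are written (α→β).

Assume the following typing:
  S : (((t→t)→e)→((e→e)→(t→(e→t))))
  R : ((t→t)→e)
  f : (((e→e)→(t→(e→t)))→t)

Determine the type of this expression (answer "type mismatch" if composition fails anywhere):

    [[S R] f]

[S R]: functor S : (((t→t)→e)→((e→e)→(t→(e→t)))), argument R : ((t→t)→e); result ((e→e)→(t→(e→t))).
[[S R] f]: functor f : (((e→e)→(t→(e→t)))→t), argument [S R] : ((e→e)→(t→(e→t))); result t.

t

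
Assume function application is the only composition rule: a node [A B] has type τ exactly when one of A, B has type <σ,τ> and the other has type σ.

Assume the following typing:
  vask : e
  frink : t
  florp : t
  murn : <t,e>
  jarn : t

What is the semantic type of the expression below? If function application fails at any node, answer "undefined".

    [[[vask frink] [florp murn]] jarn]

undefined

[vask frink]: e and t cannot combine by function application — type clash.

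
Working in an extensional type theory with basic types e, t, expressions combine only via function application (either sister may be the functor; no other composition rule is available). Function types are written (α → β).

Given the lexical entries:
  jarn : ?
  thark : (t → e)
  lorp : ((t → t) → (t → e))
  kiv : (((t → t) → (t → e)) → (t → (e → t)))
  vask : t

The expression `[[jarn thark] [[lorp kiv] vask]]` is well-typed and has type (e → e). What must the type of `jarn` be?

[[jarn thark] [[lorp kiv] vask]] must have type (e → e). The sister [[lorp kiv] vask] has type (e → t); that is not a function onto (e → e), so [jarn thark] must be the functor, of type ((e → t) → (e → e)).
[jarn thark] must have type ((e → t) → (e → e)). The sister thark has type (t → e); that is not a function onto ((e → t) → (e → e)), so jarn must be the functor, of type ((t → e) → ((e → t) → (e → e))).

((t → e) → ((e → t) → (e → e)))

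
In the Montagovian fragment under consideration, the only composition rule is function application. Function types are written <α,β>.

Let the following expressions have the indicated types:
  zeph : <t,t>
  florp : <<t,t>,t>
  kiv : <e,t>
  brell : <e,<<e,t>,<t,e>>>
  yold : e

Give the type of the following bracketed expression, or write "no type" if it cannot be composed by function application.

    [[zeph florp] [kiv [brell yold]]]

e

[zeph florp]: florp is <<t,t>,t>, zeph is <t,t>; result t.
[brell yold]: brell is <e,<<e,t>,<t,e>>>, yold is e; result <<e,t>,<t,e>>.
[kiv [brell yold]]: [brell yold] is <<e,t>,<t,e>>, kiv is <e,t>; result <t,e>.
[[zeph florp] [kiv [brell yold]]]: [kiv [brell yold]] is <t,e>, [zeph florp] is t; result e.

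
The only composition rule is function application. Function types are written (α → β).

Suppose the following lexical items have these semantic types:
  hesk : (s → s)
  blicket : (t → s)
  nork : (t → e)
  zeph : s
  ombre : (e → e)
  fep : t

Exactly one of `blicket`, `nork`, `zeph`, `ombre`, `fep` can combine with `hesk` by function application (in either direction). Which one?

blicket : (t → s) — hesk needs s; blicket needs t; neither fits.
nork : (t → e) — hesk needs s; nork needs t; neither fits.
zeph — combines: hesk : (s → s) takes zeph : s as argument, giving s.
ombre : (e → e) — hesk needs s; ombre needs e; neither fits.
fep : t — hesk needs s; fep needs nothing (atomic); neither fits.

zeph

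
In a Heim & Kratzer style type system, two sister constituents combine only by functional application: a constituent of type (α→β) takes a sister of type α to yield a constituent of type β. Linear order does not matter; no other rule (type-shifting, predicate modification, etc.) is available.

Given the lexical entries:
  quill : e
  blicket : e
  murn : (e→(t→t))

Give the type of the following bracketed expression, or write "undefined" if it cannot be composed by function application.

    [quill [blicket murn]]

At [blicket murn], murn : (e→(t→t)) takes blicket : e, giving (t→t).
[quill [blicket murn]]: e and (t→t) cannot combine by function application — type clash.

undefined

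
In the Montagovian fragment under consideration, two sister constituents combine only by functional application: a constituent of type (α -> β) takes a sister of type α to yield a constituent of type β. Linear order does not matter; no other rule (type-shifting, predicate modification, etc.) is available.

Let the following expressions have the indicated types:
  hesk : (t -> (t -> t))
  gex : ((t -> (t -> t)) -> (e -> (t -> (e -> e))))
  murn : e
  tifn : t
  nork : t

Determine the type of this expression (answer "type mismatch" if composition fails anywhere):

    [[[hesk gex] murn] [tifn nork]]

At [hesk gex], gex : ((t -> (t -> t)) -> (e -> (t -> (e -> e)))) takes hesk : (t -> (t -> t)), giving (e -> (t -> (e -> e))).
At [[hesk gex] murn], [hesk gex] : (e -> (t -> (e -> e))) takes murn : e, giving (t -> (e -> e)).
[tifn nork]: t and t cannot combine by function application — type clash.

type mismatch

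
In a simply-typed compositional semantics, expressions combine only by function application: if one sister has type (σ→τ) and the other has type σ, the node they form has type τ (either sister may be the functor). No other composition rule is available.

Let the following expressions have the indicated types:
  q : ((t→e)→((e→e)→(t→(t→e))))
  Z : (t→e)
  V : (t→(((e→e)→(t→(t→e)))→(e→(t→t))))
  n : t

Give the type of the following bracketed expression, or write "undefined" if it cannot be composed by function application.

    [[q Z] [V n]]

(e→(t→t))

At [q Z], q : ((t→e)→((e→e)→(t→(t→e)))) takes Z : (t→e), giving ((e→e)→(t→(t→e))).
At [V n], V : (t→(((e→e)→(t→(t→e)))→(e→(t→t)))) takes n : t, giving (((e→e)→(t→(t→e)))→(e→(t→t))).
At [[q Z] [V n]], [V n] : (((e→e)→(t→(t→e)))→(e→(t→t))) takes [q Z] : ((e→e)→(t→(t→e))), giving (e→(t→t)).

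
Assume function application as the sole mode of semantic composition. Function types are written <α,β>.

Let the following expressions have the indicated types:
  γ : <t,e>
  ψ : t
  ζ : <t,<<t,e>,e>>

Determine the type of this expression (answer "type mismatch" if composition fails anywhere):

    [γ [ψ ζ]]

[ψ ζ]: functor ζ : <t,<<t,e>,e>>, argument ψ : t; result <<t,e>,e>.
[γ [ψ ζ]]: functor [ψ ζ] : <<t,e>,e>, argument γ : <t,e>; result e.

e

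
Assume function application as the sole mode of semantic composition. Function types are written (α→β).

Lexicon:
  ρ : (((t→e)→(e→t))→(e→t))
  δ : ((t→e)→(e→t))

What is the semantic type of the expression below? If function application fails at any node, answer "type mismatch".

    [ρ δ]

(e→t)

At [ρ δ], ρ : (((t→e)→(e→t))→(e→t)) takes δ : ((t→e)→(e→t)), giving (e→t).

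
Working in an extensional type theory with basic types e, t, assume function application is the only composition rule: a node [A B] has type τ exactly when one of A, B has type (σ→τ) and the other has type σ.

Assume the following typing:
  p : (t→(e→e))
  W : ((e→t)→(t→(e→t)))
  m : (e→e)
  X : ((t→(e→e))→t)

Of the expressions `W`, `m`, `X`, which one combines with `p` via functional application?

W : ((e→t)→(t→(e→t))) — no; p wants t, and W wants (e→t).
m : (e→e) — no; p wants t, and m wants e.
X — combines: X : ((t→(e→e))→t) takes p : (t→(e→e)) as argument, giving t.

X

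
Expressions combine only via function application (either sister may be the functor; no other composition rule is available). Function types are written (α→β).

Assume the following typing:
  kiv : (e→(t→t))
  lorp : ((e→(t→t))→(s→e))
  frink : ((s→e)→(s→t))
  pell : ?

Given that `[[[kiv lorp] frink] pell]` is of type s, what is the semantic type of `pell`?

((s→t)→s)

[[[kiv lorp] frink] pell] must have type s. The sister [[kiv lorp] frink] has type (s→t); that is not a function onto s, so pell must be the functor, of type ((s→t)→s).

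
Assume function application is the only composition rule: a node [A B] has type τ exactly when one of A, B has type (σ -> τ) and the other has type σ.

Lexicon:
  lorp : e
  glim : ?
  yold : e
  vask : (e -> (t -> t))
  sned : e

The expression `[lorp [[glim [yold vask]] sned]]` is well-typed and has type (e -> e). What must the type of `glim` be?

((t -> t) -> (e -> (e -> (e -> e))))

For [lorp [[glim [yold vask]] sned]] to have type (e -> e) with lorp of type e, [[glim [yold vask]] sned] must be the function: [[glim [yold vask]] sned] : (e -> (e -> e)).
For [[glim [yold vask]] sned] to have type (e -> (e -> e)) with sned of type e, [glim [yold vask]] must be the function: [glim [yold vask]] : (e -> (e -> (e -> e))).
For [glim [yold vask]] to have type (e -> (e -> (e -> e))) with [yold vask] of type (t -> t), glim must be the function: glim : ((t -> t) -> (e -> (e -> (e -> e)))).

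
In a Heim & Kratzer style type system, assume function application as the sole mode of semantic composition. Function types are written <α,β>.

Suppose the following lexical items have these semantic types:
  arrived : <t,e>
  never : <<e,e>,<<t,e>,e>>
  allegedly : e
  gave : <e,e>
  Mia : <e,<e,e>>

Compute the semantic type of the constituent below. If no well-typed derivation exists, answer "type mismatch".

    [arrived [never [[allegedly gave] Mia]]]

e

[allegedly gave]: functor gave : <e,e>, argument allegedly : e; result e.
[[allegedly gave] Mia]: functor Mia : <e,<e,e>>, argument [allegedly gave] : e; result <e,e>.
[never [[allegedly gave] Mia]]: functor never : <<e,e>,<<t,e>,e>>, argument [[allegedly gave] Mia] : <e,e>; result <<t,e>,e>.
[arrived [never [[allegedly gave] Mia]]]: functor [never [[allegedly gave] Mia]] : <<t,e>,e>, argument arrived : <t,e>; result e.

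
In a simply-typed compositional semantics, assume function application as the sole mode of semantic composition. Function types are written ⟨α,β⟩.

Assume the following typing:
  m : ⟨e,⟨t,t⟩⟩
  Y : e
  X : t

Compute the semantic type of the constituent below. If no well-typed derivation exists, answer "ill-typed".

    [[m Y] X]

[m Y]: ⟨e,⟨t,t⟩⟩ applied to e yields ⟨t,t⟩.
[[m Y] X]: ⟨t,t⟩ applied to t yields t.

t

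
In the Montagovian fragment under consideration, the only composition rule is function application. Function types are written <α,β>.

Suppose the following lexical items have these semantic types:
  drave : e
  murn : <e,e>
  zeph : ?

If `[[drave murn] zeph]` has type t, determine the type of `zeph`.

<e,t>

[[drave murn] zeph] is required to be t. [drave murn] : e cannot yield t as functor, so zeph : <e,t>.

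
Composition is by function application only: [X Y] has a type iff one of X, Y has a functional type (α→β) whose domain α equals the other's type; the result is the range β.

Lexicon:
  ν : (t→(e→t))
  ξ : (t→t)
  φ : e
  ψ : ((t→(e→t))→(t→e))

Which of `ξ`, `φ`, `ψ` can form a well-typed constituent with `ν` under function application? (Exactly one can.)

ψ

ξ : (t→t) — no; ν wants t, and ξ wants t.
φ : e — no; ν wants t, and φ wants nothing (atomic).
ψ — combines: ψ : ((t→(e→t))→(t→e)) takes ν : (t→(e→t)) as argument, giving (t→e).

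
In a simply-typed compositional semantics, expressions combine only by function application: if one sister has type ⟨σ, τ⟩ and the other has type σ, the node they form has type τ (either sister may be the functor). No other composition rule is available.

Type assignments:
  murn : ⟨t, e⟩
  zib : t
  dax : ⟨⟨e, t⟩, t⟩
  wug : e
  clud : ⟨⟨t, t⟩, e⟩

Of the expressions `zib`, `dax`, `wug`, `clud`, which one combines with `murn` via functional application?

zib — combines: murn : ⟨t, e⟩ takes zib : t as argument, giving e.
dax : ⟨⟨e, t⟩, t⟩ — does not combine with murn.
wug : e — does not combine with murn.
clud : ⟨⟨t, t⟩, e⟩ — does not combine with murn.

zib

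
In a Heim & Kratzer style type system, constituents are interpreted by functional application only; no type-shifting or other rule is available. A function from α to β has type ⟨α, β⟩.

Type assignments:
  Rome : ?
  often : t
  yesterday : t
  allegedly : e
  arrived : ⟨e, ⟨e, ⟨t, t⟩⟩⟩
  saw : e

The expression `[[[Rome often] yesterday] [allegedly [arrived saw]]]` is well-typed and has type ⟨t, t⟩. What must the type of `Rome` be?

⟨t, ⟨t, ⟨⟨t, t⟩, ⟨t, t⟩⟩⟩⟩

For [[[Rome often] yesterday] [allegedly [arrived saw]]] to have type ⟨t, t⟩ with [allegedly [arrived saw]] of type ⟨t, t⟩, [[Rome often] yesterday] must be the function: [[Rome often] yesterday] : ⟨⟨t, t⟩, ⟨t, t⟩⟩.
For [[Rome often] yesterday] to have type ⟨⟨t, t⟩, ⟨t, t⟩⟩ with yesterday of type t, [Rome often] must be the function: [Rome often] : ⟨t, ⟨⟨t, t⟩, ⟨t, t⟩⟩⟩.
For [Rome often] to have type ⟨t, ⟨⟨t, t⟩, ⟨t, t⟩⟩⟩ with often of type t, Rome must be the function: Rome : ⟨t, ⟨t, ⟨⟨t, t⟩, ⟨t, t⟩⟩⟩⟩.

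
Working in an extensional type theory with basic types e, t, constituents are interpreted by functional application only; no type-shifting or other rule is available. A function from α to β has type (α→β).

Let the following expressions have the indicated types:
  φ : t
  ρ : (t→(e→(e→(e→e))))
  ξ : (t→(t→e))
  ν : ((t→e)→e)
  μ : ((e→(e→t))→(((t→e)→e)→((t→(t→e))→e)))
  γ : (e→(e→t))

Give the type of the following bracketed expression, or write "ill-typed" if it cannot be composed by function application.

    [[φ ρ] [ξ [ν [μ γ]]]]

(e→(e→e))

[φ ρ]: ρ is (t→(e→(e→(e→e)))), φ is t; result (e→(e→(e→e))).
[μ γ]: μ is ((e→(e→t))→(((t→e)→e)→((t→(t→e))→e))), γ is (e→(e→t)); result (((t→e)→e)→((t→(t→e))→e)).
[ν [μ γ]]: [μ γ] is (((t→e)→e)→((t→(t→e))→e)), ν is ((t→e)→e); result ((t→(t→e))→e).
[ξ [ν [μ γ]]]: [ν [μ γ]] is ((t→(t→e))→e), ξ is (t→(t→e)); result e.
[[φ ρ] [ξ [ν [μ γ]]]]: [φ ρ] is (e→(e→(e→e))), [ξ [ν [μ γ]]] is e; result (e→(e→e)).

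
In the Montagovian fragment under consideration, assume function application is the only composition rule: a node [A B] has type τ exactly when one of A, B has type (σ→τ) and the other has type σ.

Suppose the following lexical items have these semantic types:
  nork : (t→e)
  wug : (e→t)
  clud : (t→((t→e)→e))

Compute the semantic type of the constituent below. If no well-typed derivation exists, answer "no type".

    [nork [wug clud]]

[wug clud]: (e→t) and (t→((t→e)→e)) cannot combine by function application — type clash.

no type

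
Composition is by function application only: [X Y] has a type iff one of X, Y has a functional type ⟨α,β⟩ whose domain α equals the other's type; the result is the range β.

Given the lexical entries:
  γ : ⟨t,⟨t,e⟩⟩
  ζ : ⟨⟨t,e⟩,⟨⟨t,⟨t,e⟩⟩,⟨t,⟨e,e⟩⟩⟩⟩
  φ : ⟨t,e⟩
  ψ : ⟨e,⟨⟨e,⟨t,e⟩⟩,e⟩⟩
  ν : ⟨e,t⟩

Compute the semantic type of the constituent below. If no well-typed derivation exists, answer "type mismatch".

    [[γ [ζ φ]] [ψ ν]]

[ζ φ]: functor ζ : ⟨⟨t,e⟩,⟨⟨t,⟨t,e⟩⟩,⟨t,⟨e,e⟩⟩⟩⟩, argument φ : ⟨t,e⟩; result ⟨⟨t,⟨t,e⟩⟩,⟨t,⟨e,e⟩⟩⟩.
[γ [ζ φ]]: functor [ζ φ] : ⟨⟨t,⟨t,e⟩⟩,⟨t,⟨e,e⟩⟩⟩, argument γ : ⟨t,⟨t,e⟩⟩; result ⟨t,⟨e,e⟩⟩.
[ψ ν]: ⟨e,⟨⟨e,⟨t,e⟩⟩,e⟩⟩ and ⟨e,t⟩ cannot combine by function application — type clash.

type mismatch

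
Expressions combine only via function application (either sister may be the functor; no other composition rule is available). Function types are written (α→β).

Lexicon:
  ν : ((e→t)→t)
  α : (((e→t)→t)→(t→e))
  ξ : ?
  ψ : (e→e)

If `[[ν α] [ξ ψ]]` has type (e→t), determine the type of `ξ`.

For [[ν α] [ξ ψ]] to have type (e→t) with [ν α] of type (t→e), [ξ ψ] must be the function: [ξ ψ] : ((t→e)→(e→t)).
For [ξ ψ] to have type ((t→e)→(e→t)) with ψ of type (e→e), ξ must be the function: ξ : ((e→e)→((t→e)→(e→t))).

((e→e)→((t→e)→(e→t)))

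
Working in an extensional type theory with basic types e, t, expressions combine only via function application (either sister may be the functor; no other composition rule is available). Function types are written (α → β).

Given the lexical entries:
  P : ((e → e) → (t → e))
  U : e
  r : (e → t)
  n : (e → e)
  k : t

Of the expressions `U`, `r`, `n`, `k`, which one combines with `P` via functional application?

U : e — no; P wants (e → e), and U wants nothing (atomic).
r : (e → t) — no; P wants (e → e), and r wants e.
n — combines: P : ((e → e) → (t → e)) takes n : (e → e) as argument, giving (t → e).
k : t — no; P wants (e → e), and k wants nothing (atomic).

n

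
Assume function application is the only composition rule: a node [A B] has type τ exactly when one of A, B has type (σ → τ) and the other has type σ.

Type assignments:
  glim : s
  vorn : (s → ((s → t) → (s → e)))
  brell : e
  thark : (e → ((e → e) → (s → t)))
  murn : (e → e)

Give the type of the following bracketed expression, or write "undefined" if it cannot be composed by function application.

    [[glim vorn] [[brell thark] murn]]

[glim vorn]: (s → ((s → t) → (s → e))) applied to s yields ((s → t) → (s → e)).
[brell thark]: (e → ((e → e) → (s → t))) applied to e yields ((e → e) → (s → t)).
[[brell thark] murn]: ((e → e) → (s → t)) applied to (e → e) yields (s → t).
[[glim vorn] [[brell thark] murn]]: ((s → t) → (s → e)) applied to (s → t) yields (s → e).

(s → e)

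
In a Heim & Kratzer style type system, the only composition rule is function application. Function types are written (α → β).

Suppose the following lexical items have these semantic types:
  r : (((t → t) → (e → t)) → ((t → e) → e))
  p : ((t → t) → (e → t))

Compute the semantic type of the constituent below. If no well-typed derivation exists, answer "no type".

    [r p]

((t → e) → e)

[r p] — r of type (((t → t) → (e → t)) → ((t → e) → e)) combines with p of type ((t → t) → (e → t)): type ((t → e) → e).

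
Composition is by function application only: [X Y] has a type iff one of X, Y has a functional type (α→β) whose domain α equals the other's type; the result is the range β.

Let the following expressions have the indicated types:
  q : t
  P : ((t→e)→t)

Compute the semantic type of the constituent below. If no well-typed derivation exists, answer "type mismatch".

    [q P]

[q P]: t and ((t→e)→t) cannot combine by function application — type clash.

type mismatch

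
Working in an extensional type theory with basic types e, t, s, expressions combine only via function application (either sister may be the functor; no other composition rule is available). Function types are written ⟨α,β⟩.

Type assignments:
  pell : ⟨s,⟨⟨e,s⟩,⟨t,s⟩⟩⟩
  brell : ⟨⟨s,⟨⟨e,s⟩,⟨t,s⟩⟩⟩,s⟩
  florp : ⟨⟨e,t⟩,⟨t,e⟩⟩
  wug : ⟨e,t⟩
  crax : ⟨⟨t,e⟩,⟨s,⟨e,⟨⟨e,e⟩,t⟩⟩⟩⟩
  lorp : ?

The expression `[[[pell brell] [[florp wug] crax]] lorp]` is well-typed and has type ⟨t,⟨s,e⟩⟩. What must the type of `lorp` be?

⟨⟨e,⟨⟨e,e⟩,t⟩⟩,⟨t,⟨s,e⟩⟩⟩

At [[[pell brell] [[florp wug] crax]] lorp] (required: ⟨t,⟨s,e⟩⟩): [[pell brell] [[florp wug] crax]] is ⟨e,⟨⟨e,e⟩,t⟩⟩, which is not a function with range ⟨t,⟨s,e⟩⟩; hence lorp is the functor — type ⟨⟨e,⟨⟨e,e⟩,t⟩⟩,⟨t,⟨s,e⟩⟩⟩.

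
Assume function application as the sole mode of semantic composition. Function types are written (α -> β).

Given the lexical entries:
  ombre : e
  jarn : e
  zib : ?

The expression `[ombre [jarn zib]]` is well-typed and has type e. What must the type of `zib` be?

(e -> (e -> e))

For [ombre [jarn zib]] to have type e with ombre of type e, [jarn zib] must be the function: [jarn zib] : (e -> e).
For [jarn zib] to have type (e -> e) with jarn of type e, zib must be the function: zib : (e -> (e -> e)).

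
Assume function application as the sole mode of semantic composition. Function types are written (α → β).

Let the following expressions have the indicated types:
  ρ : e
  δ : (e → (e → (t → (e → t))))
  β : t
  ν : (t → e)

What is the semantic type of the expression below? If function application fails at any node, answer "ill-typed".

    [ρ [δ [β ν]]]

[β ν]: ν is (t → e), β is t; result e.
[δ [β ν]]: δ is (e → (e → (t → (e → t)))), [β ν] is e; result (e → (t → (e → t))).
[ρ [δ [β ν]]]: [δ [β ν]] is (e → (t → (e → t))), ρ is e; result (t → (e → t)).

(t → (e → t))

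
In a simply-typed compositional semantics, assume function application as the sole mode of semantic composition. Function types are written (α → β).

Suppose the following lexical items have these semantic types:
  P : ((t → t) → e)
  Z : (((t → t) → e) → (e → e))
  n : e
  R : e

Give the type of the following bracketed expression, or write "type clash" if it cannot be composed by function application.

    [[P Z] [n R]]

At [P Z], Z : (((t → t) → e) → (e → e)) takes P : ((t → t) → e), giving (e → e).
[n R]: e with e — neither is a function whose domain matches the other; composition fails here.

type clash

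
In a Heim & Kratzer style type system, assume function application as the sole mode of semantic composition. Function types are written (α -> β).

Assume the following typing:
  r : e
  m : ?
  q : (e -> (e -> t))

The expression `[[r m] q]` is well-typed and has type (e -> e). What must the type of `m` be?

(e -> ((e -> (e -> t)) -> (e -> e)))

[[r m] q] must have type (e -> e). The sister q has type (e -> (e -> t)); that is not a function onto (e -> e), so [r m] must be the functor, of type ((e -> (e -> t)) -> (e -> e)).
[r m] must have type ((e -> (e -> t)) -> (e -> e)). The sister r has type e; that is not a function onto ((e -> (e -> t)) -> (e -> e)), so m must be the functor, of type (e -> ((e -> (e -> t)) -> (e -> e))).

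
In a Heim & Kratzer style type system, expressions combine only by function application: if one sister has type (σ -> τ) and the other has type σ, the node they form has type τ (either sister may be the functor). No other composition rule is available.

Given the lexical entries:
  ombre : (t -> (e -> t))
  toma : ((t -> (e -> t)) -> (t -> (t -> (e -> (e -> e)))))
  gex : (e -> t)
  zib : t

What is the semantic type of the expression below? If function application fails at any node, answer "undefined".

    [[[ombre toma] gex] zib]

undefined

[ombre toma] — toma of type ((t -> (e -> t)) -> (t -> (t -> (e -> (e -> e))))) combines with ombre of type (t -> (e -> t)): type (t -> (t -> (e -> (e -> e)))).
[[ombre toma] gex]: (t -> (t -> (e -> (e -> e)))) and (e -> t) cannot combine by function application — type clash.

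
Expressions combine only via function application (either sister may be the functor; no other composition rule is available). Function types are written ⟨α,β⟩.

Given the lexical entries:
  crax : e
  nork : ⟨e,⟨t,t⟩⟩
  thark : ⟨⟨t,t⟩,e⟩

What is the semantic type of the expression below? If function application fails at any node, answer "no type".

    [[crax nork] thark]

e

[crax nork] — nork of type ⟨e,⟨t,t⟩⟩ combines with crax of type e: type ⟨t,t⟩.
[[crax nork] thark] — thark of type ⟨⟨t,t⟩,e⟩ combines with [crax nork] of type ⟨t,t⟩: type e.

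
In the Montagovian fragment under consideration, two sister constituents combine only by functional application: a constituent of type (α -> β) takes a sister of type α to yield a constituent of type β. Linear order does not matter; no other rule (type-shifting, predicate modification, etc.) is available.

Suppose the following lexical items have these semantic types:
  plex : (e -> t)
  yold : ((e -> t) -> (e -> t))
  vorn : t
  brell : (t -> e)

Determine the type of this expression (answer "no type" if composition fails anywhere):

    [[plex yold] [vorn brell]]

[plex yold] — yold of type ((e -> t) -> (e -> t)) combines with plex of type (e -> t): type (e -> t).
[vorn brell] — brell of type (t -> e) combines with vorn of type t: type e.
[[plex yold] [vorn brell]] — [plex yold] of type (e -> t) combines with [vorn brell] of type e: type t.

t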